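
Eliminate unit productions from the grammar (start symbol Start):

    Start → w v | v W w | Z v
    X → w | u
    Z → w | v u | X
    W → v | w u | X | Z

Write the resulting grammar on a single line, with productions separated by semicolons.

Unit pairs: W ⇒* {X, Z}; Z ⇒* {X}.
For every A with A ⇒* B via unit rules, add B's non-unit alternatives to A; then delete every rule of the form X → Y.

Start → w v | v W w | Z v; X → w | u; Z → w | v u | u; W → w | v u | u | v | w u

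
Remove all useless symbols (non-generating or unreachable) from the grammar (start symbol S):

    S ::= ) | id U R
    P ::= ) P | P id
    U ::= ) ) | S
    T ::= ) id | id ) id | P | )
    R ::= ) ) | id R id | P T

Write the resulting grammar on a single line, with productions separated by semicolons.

Generating nonterminals: {R, S, T, U}.
Reachable from S after that: {R, S, U}.
Removed useless symbols: {P, T} and every production mentioning them.

S ::= ) | id U R; U ::= ) ) | S; R ::= ) ) | id R id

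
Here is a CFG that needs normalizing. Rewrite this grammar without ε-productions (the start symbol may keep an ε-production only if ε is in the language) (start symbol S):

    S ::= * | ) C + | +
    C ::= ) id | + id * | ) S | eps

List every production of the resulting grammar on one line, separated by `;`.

S ::= * | ) C + | ) + | +; C ::= ) id | + id * | ) S

Nullable nonterminals: {C}.
ε ∉ L(G), so no ε-production is kept.
Add the nullable-subset variants: S → ) C + gives ) C + | ) +.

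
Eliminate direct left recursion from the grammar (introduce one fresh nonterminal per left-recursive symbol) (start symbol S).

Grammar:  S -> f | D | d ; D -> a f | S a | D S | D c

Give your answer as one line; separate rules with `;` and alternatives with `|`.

Left recursion appears on D.
For D: α = {S, c}, β = {a f, S a}. Rewrite as D → β D' and D' → α D' | ε.

S -> f | D | d; D -> a f D' | S a D'; D' -> S D' | c D' | ε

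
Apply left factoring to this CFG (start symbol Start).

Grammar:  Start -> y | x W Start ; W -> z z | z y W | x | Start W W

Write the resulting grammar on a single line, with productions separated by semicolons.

W has alternatives sharing prefix 'z': factor to W → z W1 with W1 → z | y W.

Start -> y | x W Start; W -> x | Start W W | z W1; W1 -> z | y W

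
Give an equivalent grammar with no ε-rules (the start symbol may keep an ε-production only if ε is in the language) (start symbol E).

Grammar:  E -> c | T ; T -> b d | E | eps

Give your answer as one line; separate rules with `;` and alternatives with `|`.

The nullable symbols are {E, T}.
ε ∈ L(G) since E is nullable, so keep E → ε.

E -> c | T | eps; T -> b d | E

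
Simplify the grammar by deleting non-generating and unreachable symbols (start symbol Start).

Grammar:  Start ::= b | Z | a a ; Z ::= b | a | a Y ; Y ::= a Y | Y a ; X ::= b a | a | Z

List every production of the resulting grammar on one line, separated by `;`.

Start ::= b | Z | a a; Z ::= b | a

Generating nonterminals: {Start, X, Z}.
Reachable from Start after that: {Start, Z}.
Removed useless symbols: {X, Y} and every production mentioning them.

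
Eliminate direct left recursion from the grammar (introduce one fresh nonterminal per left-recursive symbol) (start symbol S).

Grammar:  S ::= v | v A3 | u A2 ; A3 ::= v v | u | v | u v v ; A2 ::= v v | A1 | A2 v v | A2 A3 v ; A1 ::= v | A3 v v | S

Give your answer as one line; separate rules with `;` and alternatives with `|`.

Directly left-recursive nonterminal: A2.
For A2: α = {v v, A3 v}, β = {v v, A1}. Rewrite as A2 → β A2' and A2' → α A2' | ε.

S ::= v | v A3 | u A2; A3 ::= v v | u | v | u v v; A2 ::= v v A2' | A1 A2'; A1 ::= v | A3 v v | S; A2' ::= v v A2' | A3 v A2' | ε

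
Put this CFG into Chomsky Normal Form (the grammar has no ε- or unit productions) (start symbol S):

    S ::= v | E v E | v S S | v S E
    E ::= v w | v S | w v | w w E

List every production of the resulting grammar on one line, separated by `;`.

S ::= v | E Y1 | X1 Y2 | X1 Y3; E ::= X1 X2 | X1 S | X2 X1 | X2 Y4; X1 ::= v; X2 ::= w; Y1 ::= X1 E; Y2 ::= S S; Y3 ::= S E; Y4 ::= X2 E

Introduce a nonterminal for each terminal appearing in a rule of length ≥ 2: X1 → v, X2 → w.
Binarize each right-hand side of length ≥ 3 by chaining fresh nonterminals (Y1, Y2, …): affected rules were S → E X1 E; S → X1 S S; S → X1 S E; E → X2 X2 E.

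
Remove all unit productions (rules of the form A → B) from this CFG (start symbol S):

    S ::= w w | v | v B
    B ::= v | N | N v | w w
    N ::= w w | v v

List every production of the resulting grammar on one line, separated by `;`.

Unit pairs: B ⇒* {N}.
For every A with A ⇒* B via unit rules, add B's non-unit alternatives to A; then delete every rule of the form X → Y.

S ::= w w | v | v B; B ::= v | N v | w w | v v; N ::= w w | v v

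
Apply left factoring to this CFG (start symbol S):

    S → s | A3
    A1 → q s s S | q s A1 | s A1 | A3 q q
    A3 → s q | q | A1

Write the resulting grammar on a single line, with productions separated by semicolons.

A1 has alternatives sharing prefix 'q s': factor to A1 → q s A1' with A1' → s S | A1.

S → s | A3; A1 → s A1 | A3 q q | q s A1'; A3 → s q | q | A1; A1' → s S | A1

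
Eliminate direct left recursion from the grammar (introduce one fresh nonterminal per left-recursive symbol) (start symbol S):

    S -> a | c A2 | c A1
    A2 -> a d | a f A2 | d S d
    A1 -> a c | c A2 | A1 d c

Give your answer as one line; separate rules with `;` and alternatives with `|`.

Left recursion appears on A1.
For A1: α = {d c}, β = {a c, c A2}. Rewrite as A1 → β A1' and A1' → α A1' | ε.

S -> a | c A2 | c A1; A2 -> a d | a f A2 | d S d; A1 -> a c A1' | c A2 A1'; A1' -> d c A1' | ε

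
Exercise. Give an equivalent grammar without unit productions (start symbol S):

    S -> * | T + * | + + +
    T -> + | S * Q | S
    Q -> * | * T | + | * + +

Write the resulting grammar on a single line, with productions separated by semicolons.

Unit pairs: T ⇒* {S}.
Replace each nonterminal's rules with the union of the non-unit rules of every nonterminal it unit-derives.

S -> * | T + * | + + +; T -> * | T + * | + + + | + | S * Q; Q -> * | * T | + | * + +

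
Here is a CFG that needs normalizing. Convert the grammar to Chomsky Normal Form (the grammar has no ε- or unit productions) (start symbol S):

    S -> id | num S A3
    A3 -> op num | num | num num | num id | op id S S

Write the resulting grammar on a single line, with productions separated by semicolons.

Introduce a nonterminal for each terminal appearing in a rule of length ≥ 2: X1 → num, X2 → op, X3 → id.
Binarize each right-hand side of length ≥ 3 by chaining fresh nonterminals (Y1, Y2, …): affected rules were S → X1 S A3; A3 → X2 X3 S S.

S -> id | X1 Y1; A3 -> X2 X1 | num | X1 X1 | X1 X3 | X2 Y2; X1 -> num; X2 -> op; X3 -> id; Y1 -> S A3; Y2 -> X3 Y3; Y3 -> S S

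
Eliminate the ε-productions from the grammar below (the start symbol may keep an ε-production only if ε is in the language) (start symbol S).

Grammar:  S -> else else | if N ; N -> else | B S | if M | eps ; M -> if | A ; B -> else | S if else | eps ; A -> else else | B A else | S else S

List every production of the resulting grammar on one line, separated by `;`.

S -> else else | if N | if; N -> else | B S | S | if M; M -> if | A; B -> else | S if else; A -> else else | B A else | A else | S else S

Nullable set = {B, N}.
ε ∉ L(G), so no ε-production is kept.
Add the nullable-subset variants: S → if N gives if N | if. N → B S gives B S | S. A → B A else gives B A else | A else.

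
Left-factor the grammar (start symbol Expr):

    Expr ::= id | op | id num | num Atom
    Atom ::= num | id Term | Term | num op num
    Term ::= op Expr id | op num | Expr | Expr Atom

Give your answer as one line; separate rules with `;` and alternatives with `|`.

Expr ::= op | num Atom | id Expr1; Atom ::= id Term | Term | num Atom1; Term ::= op Term1 | Expr Term2; Expr1 ::= ε | num; Atom1 ::= ε | op num; Term1 ::= Expr id | num; Term2 ::= ε | Atom

Expr has alternatives sharing prefix 'id': factor to Expr → id Expr1 with Expr1 → ε | num.
Atom has alternatives sharing prefix 'num': factor to Atom → num Atom1 with Atom1 → ε | op num.
Term has alternatives sharing prefix 'op': factor to Term → op Term1 with Term1 → Expr id | num.
Term has alternatives sharing prefix 'Expr': factor to Term → Expr Term2 with Term2 → ε | Atom.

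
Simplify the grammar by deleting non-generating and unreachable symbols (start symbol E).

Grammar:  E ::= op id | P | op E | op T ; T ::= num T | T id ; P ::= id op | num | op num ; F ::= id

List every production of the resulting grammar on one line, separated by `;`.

Generating nonterminals: {E, F, P}.
Reachable from E after that: {E, P}.
Removed useless symbols: {F, T} and every production mentioning them.

E ::= op id | P | op E; P ::= id op | num | op num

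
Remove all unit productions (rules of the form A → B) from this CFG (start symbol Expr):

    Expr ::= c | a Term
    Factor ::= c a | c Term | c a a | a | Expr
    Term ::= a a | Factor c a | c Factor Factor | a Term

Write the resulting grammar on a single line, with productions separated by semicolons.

Expr ::= c | a Term; Factor ::= c a | c Term | c a a | a | c | a Term; Term ::= a a | Factor c a | c Factor Factor | a Term

Unit pairs: Factor ⇒* {Expr}.
For each unit pair (A, B), copy every non-unit production of B to A, then drop all unit productions.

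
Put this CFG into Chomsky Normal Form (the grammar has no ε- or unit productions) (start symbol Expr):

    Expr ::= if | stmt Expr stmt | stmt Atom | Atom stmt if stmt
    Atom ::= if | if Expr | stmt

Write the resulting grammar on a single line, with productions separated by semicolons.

Introduce a nonterminal for each terminal appearing in a rule of length ≥ 2: X1 → stmt, X2 → if.
Binarize each right-hand side of length ≥ 3 by chaining fresh nonterminals (Y1, Y2, …): affected rules were Expr → X1 Expr X1; Expr → Atom X1 X2 X1.

Expr ::= if | X1 Y1 | X1 Atom | Atom Y2; Atom ::= if | X2 Expr | stmt; X1 ::= stmt; X2 ::= if; Y1 ::= Expr X1; Y2 ::= X1 Y3; Y3 ::= X2 X1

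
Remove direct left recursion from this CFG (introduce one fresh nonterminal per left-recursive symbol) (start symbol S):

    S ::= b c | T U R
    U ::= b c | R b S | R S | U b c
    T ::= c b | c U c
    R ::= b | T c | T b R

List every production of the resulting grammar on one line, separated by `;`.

Directly left-recursive nonterminal: U.
For U: α = {b c}, β = {b c, R b S, R S}. Rewrite as U → β U' and U' → α U' | ε.

S ::= b c | T U R; U ::= b c U' | R b S U' | R S U'; T ::= c b | c U c; R ::= b | T c | T b R; U' ::= b c U' | ε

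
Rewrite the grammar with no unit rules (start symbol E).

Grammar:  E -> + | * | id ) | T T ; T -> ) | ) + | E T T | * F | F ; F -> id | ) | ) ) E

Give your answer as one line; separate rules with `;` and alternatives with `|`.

E -> + | * | id ) | T T; T -> id | ) | ) ) E | ) + | E T T | * F; F -> id | ) | ) ) E

Unit pairs: T ⇒* {F}.
For each unit pair (A, B), copy every non-unit production of B to A, then drop all unit productions.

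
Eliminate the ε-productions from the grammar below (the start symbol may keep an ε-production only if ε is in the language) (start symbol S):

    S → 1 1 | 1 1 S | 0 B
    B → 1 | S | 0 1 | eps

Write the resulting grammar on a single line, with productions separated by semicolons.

S → 1 1 | 1 1 S | 0 B | 0; B → 1 | S | 0 1

Nullable set = {B}.
ε ∉ L(G), so no ε-production is kept.
Add the nullable-subset variants: S → 0 B gives 0 B | 0.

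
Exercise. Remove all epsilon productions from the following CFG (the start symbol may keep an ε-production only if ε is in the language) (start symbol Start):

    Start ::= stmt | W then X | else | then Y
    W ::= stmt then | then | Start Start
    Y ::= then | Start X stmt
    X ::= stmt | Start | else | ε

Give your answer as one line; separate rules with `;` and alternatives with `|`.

Nullable nonterminals: {X}.
ε ∉ L(G), so no ε-production is kept.
Expand every rule over subsets of its nullable positions: Start → W then X gives W then X | W then. Y → Start X stmt gives Start X stmt | Start stmt.

Start ::= stmt | W then X | W then | else | then Y; W ::= stmt then | then | Start Start; Y ::= then | Start X stmt | Start stmt; X ::= stmt | Start | else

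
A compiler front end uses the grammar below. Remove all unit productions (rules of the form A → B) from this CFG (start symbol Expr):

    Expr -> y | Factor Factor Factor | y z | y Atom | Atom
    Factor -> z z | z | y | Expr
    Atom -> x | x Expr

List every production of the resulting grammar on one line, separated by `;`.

Unit pairs: Expr ⇒* {Atom}; Factor ⇒* {Atom, Expr}.
Replace each nonterminal's rules with the union of the non-unit rules of every nonterminal it unit-derives.

Expr -> x | x Expr | y | Factor Factor Factor | y z | y Atom; Factor -> x | x Expr | z z | z | y | Factor Factor Factor | y z | y Atom; Atom -> x | x Expr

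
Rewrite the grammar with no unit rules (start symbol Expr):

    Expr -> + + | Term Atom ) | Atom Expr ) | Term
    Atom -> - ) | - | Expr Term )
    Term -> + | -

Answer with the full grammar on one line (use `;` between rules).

Expr -> + | - | + + | Term Atom ) | Atom Expr ); Atom -> - ) | - | Expr Term ); Term -> + | -

Unit pairs: Expr ⇒* {Term}.
Replace each nonterminal's rules with the union of the non-unit rules of every nonterminal it unit-derives.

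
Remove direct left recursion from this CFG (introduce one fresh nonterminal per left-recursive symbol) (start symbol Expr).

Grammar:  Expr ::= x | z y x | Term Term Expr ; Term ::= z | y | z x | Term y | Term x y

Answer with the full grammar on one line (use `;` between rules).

Left recursion appears on Term.
For Term: α = {y, x y}, β = {z, y, z x}. Rewrite as Term → β Term1 and Term1 → α Term1 | ε.

Expr ::= x | z y x | Term Term Expr; Term ::= z Term1 | y Term1 | z x Term1; Term1 ::= y Term1 | x y Term1 | ε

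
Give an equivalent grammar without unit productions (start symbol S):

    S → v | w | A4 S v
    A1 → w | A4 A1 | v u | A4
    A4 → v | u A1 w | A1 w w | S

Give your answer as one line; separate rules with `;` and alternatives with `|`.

S → v | w | A4 S v; A1 → v | u A1 w | A1 w w | w | A4 A1 | v u | A4 S v; A4 → v | u A1 w | A1 w w | w | A4 S v

Unit pairs: A1 ⇒* {A4, S}; A4 ⇒* {S}.
For each unit pair (A, B), copy every non-unit production of B to A, then drop all unit productions.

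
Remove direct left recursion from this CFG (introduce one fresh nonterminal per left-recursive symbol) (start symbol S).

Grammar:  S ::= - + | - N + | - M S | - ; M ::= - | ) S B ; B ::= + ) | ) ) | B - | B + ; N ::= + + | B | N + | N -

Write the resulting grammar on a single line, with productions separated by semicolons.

S ::= - + | - N + | - M S | -; M ::= - | ) S B; B ::= + ) B' | ) ) B'; N ::= + + N' | B N'; B' ::= - B' | + B' | ε; N' ::= + N' | - N' | ε

B, N are directly left-recursive.
For B: α = {-, +}, β = {+ ), ) )}. Rewrite as B → β B' and B' → α B' | ε.
For N: α = {+, -}, β = {+ +, B}. Rewrite as N → β N' and N' → α N' | ε.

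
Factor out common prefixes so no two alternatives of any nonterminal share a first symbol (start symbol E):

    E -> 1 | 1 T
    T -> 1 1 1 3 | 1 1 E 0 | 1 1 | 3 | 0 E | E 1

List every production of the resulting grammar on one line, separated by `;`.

E has alternatives sharing prefix '1': factor to E → 1 E' with E' → ε | T.
T has alternatives sharing prefix '1 1': factor to T → 1 1 T' with T' → 1 3 | E 0 | ε.

E -> 1 E'; T -> 3 | 0 E | E 1 | 1 1 T'; E' -> ε | T; T' -> 1 3 | E 0 | ε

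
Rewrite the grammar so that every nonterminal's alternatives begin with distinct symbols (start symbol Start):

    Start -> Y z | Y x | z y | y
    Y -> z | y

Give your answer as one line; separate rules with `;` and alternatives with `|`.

Start -> z y | y | Y Start1; Y -> z | y; Start1 -> z | x

Start has alternatives sharing prefix 'Y': factor to Start → Y Start1 with Start1 → z | x.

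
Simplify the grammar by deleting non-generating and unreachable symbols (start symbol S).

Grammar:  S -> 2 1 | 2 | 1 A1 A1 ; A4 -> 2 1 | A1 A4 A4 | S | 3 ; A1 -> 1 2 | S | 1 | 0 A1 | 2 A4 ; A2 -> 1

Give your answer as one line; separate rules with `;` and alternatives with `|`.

S -> 2 1 | 2 | 1 A1 A1; A4 -> 2 1 | A1 A4 A4 | S | 3; A1 -> 1 2 | S | 1 | 0 A1 | 2 A4

Generating nonterminals: {A1, A2, A4, S}.
Reachable from S after that: {A1, A4, S}.
Removed useless symbols: {A2} and every production mentioning them.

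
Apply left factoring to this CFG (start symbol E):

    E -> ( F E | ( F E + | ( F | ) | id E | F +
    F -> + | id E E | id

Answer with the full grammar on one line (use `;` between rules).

E -> ) | id E | F + | ( F E'; F -> + | id F'; E' -> ε | E E''; F' -> E E | ε; E'' -> ε | +

E has alternatives sharing prefix '( F': factor to E → ( F E' with E' → E | E + | ε.
F has alternatives sharing prefix 'id': factor to F → id F' with F' → E E | ε.
E' has alternatives sharing prefix 'E': factor to E' → E E'' with E'' → ε | +.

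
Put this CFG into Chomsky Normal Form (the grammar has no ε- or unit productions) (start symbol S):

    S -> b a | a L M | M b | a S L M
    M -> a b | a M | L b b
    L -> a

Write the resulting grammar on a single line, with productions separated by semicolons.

S -> X1 X2 | X2 Y1 | M X1 | X2 Y2; M -> X2 X1 | X2 M | L Y4; L -> a; X1 -> b; X2 -> a; Y1 -> L M; Y2 -> S Y3; Y3 -> L M; Y4 -> X1 X1

Introduce a nonterminal for each terminal appearing in a rule of length ≥ 2: X1 → b, X2 → a.
Binarize each right-hand side of length ≥ 3 by chaining fresh nonterminals (Y1, Y2, …): affected rules were S → X2 L M; S → X2 S L M; M → L X1 X1.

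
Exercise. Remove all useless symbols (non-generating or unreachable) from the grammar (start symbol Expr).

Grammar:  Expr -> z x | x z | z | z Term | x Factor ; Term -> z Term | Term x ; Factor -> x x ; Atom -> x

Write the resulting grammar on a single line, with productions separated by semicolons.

Generating nonterminals: {Atom, Expr, Factor}.
Reachable from Expr after that: {Expr, Factor}.
Removed useless symbols: {Atom, Term} and every production mentioning them.

Expr -> z x | x z | z | x Factor; Factor -> x x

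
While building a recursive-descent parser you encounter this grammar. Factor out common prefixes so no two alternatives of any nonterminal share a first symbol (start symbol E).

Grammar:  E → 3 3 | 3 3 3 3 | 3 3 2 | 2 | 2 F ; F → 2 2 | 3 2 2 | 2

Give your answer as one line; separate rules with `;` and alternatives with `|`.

E has alternatives sharing prefix '3 3': factor to E → 3 3 E' with E' → ε | 3 3 | 2.
E has alternatives sharing prefix '2': factor to E → 2 E'' with E'' → ε | F.
F has alternatives sharing prefix '2': factor to F → 2 F' with F' → 2 | ε.

E → 3 3 E' | 2 E''; F → 3 2 2 | 2 F'; E' → ε | 3 3 | 2; E'' → ε | F; F' → 2 | ε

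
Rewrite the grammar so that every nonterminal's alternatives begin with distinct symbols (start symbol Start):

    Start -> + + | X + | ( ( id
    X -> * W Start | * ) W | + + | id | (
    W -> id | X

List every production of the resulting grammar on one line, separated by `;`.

X has alternatives sharing prefix '*': factor to X → * X1 with X1 → W Start | ) W.

Start -> + + | X + | ( ( id; X -> + + | id | ( | * X1; W -> id | X; X1 -> W Start | ) W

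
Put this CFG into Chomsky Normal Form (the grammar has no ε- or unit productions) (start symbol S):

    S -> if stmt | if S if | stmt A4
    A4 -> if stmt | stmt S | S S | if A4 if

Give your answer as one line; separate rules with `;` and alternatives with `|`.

Introduce a nonterminal for each terminal appearing in a rule of length ≥ 2: X1 → if, X2 → stmt.
Binarize each right-hand side of length ≥ 3 by chaining fresh nonterminals (Y1, Y2, …): affected rules were S → X1 S X1; A4 → X1 A4 X1.

S -> X1 X2 | X1 Y1 | X2 A4; A4 -> X1 X2 | X2 S | S S | X1 Y2; X1 -> if; X2 -> stmt; Y1 -> S X1; Y2 -> A4 X1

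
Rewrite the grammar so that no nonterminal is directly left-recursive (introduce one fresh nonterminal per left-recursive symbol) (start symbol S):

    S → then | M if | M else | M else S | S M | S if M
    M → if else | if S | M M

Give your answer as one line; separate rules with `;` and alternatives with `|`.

S, M are directly left-recursive.
For S: α = {M, if M}, β = {then, M if, M else, M else S}. Rewrite as S → β S' and S' → α S' | ε.
For M: α = {M}, β = {if else, if S}. Rewrite as M → β M' and M' → α M' | ε.

S → then S' | M if S' | M else S' | M else S S'; M → if else M' | if S M'; S' → M S' | if M S' | ε; M' → M M' | ε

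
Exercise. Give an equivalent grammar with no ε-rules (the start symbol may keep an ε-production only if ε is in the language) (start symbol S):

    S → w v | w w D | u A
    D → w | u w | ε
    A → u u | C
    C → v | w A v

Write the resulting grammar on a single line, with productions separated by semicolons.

Nullable nonterminals: {D}.
ε ∉ L(G), so no ε-production is kept.
Add the nullable-subset variants: S → w w D gives w w D | w w.

S → w v | w w D | w w | u A; D → w | u w; A → u u | C; C → v | w A v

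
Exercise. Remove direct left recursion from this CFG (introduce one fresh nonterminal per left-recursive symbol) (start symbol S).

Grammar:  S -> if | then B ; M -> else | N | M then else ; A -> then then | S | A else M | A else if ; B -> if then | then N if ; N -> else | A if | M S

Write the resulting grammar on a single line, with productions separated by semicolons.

S -> if | then B; M -> else M' | N M'; A -> then then A' | S A'; B -> if then | then N if; N -> else | A if | M S; M' -> then else M' | eps; A' -> else M A' | else if A' | eps

Left recursion appears on M, A.
For M: α = {then else}, β = {else, N}. Rewrite as M → β M' and M' → α M' | ε.
For A: α = {else M, else if}, β = {then then, S}. Rewrite as A → β A' and A' → α A' | ε.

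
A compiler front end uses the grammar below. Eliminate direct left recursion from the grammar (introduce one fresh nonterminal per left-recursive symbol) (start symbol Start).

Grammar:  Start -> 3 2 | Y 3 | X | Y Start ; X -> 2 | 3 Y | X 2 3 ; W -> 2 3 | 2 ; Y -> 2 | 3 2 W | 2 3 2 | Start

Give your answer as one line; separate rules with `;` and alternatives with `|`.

Start -> 3 2 | Y 3 | X | Y Start; X -> 2 X1 | 3 Y X1; W -> 2 3 | 2; Y -> 2 | 3 2 W | 2 3 2 | Start; X1 -> 2 3 X1 | epsilon

X is directly left-recursive.
For X: α = {2 3}, β = {2, 3 Y}. Rewrite as X → β X1 and X1 → α X1 | ε.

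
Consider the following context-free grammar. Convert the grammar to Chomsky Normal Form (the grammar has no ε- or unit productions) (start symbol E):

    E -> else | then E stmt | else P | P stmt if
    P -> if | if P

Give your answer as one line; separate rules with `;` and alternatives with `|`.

E -> else | X1 Y1 | X3 P | P Y2; P -> if | X4 P; X1 -> then; X2 -> stmt; X3 -> else; X4 -> if; Y1 -> E X2; Y2 -> X2 X4

Introduce a nonterminal for each terminal appearing in a rule of length ≥ 2: X1 → then, X2 → stmt, X3 → else, X4 → if.
Binarize each right-hand side of length ≥ 3 by chaining fresh nonterminals (Y1, Y2, …): affected rules were E → X1 E X2; E → P X2 X4.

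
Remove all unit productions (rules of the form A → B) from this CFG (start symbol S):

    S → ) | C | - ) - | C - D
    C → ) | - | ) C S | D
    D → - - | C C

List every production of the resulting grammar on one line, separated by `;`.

Unit pairs: C ⇒* {D}; S ⇒* {C, D}.
Replace each nonterminal's rules with the union of the non-unit rules of every nonterminal it unit-derives.

S → - - | C C | ) | - | ) C S | - ) - | C - D; C → ) | - | ) C S | - - | C C; D → - - | C C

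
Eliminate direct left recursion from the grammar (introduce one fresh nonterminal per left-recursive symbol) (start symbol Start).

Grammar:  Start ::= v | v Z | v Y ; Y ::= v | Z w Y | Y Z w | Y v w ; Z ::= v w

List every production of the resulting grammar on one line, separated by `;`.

Y is directly left-recursive.
For Y: α = {Z w, v w}, β = {v, Z w Y}. Rewrite as Y → β Y1 and Y1 → α Y1 | ε.

Start ::= v | v Z | v Y; Y ::= v Y1 | Z w Y Y1; Z ::= v w; Y1 ::= Z w Y1 | v w Y1 | ε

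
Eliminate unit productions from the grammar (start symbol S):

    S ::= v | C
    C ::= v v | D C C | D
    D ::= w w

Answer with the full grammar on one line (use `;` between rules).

S ::= w w | v v | D C C | v; C ::= v v | D C C | w w; D ::= w w

Unit pairs: C ⇒* {D}; S ⇒* {C, D}.
For every A with A ⇒* B via unit rules, add B's non-unit alternatives to A; then delete every rule of the form X → Y.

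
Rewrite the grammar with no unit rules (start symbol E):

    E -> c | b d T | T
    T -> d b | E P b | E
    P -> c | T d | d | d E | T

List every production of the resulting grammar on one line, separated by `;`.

E -> c | b d T | d b | E P b; T -> c | b d T | d b | E P b; P -> c | b d T | T d | d | d E | d b | E P b

Unit pairs: E ⇒* {T}; P ⇒* {E, T}; T ⇒* {E}.
For every A with A ⇒* B via unit rules, add B's non-unit alternatives to A; then delete every rule of the form X → Y.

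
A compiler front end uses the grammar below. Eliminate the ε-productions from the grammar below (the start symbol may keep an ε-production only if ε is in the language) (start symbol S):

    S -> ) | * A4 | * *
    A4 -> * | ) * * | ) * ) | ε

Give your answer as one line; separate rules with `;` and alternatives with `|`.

S -> ) | * A4 | * | * *; A4 -> * | ) * * | ) * )

Nullable nonterminals: {A4}.
ε ∉ L(G), so no ε-production is kept.
Expand every rule over subsets of its nullable positions: S → * A4 gives * A4 | *.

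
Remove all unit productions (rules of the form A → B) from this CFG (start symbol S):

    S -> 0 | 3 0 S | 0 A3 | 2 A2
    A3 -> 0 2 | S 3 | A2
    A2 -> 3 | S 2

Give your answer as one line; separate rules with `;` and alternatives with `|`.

S -> 0 | 3 0 S | 0 A3 | 2 A2; A3 -> 3 | S 2 | 0 2 | S 3; A2 -> 3 | S 2

Unit pairs: A3 ⇒* {A2}.
For each unit pair (A, B), copy every non-unit production of B to A, then drop all unit productions.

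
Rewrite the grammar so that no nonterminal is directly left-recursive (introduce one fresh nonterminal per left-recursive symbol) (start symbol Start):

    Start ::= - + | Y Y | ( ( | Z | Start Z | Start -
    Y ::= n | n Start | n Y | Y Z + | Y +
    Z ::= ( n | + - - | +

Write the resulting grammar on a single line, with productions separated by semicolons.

Start, Y are directly left-recursive.
For Start: α = {Z, -}, β = {- +, Y Y, ( (, Z}. Rewrite as Start → β Start1 and Start1 → α Start1 | ε.
For Y: α = {Z +, +}, β = {n, n Start, n Y}. Rewrite as Y → β Y1 and Y1 → α Y1 | ε.

Start ::= - + Start1 | Y Y Start1 | ( ( Start1 | Z Start1; Y ::= n Y1 | n Start Y1 | n Y Y1; Z ::= ( n | + - - | +; Start1 ::= Z Start1 | - Start1 | epsilon; Y1 ::= Z + Y1 | + Y1 | epsilon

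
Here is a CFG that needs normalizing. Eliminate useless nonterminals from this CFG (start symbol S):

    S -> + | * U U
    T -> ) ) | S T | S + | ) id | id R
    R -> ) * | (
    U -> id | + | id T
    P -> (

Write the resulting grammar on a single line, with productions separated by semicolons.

S -> + | * U U; T -> ) ) | S T | S + | ) id | id R; R -> ) * | (; U -> id | + | id T

Generating nonterminals: {P, R, S, T, U}.
Reachable from S after that: {R, S, T, U}.
Removed useless symbols: {P} and every production mentioning them.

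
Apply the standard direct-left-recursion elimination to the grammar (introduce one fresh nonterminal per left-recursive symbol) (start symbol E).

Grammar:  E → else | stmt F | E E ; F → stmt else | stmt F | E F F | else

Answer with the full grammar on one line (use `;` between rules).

Left recursion appears on E.
For E: α = {E}, β = {else, stmt F}. Rewrite as E → β E' and E' → α E' | ε.

E → else E' | stmt F E'; F → stmt else | stmt F | E F F | else; E' → E E' | epsilon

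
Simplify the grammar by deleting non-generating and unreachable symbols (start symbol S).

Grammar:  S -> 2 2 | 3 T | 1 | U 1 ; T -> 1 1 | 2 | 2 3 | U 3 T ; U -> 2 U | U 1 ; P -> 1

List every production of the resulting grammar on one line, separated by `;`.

S -> 2 2 | 3 T | 1; T -> 1 1 | 2 | 2 3

Generating nonterminals: {P, S, T}.
Reachable from S after that: {S, T}.
Removed useless symbols: {P, U} and every production mentioning them.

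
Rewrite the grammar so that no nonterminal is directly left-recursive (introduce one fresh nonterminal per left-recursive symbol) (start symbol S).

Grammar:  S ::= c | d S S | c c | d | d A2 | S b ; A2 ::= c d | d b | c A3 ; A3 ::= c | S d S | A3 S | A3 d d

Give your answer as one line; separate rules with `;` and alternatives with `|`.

S, A3 are directly left-recursive.
For S: α = {b}, β = {c, d S S, c c, d, d A2}. Rewrite as S → β S' and S' → α S' | ε.
For A3: α = {S, d d}, β = {c, S d S}. Rewrite as A3 → β A3' and A3' → α A3' | ε.

S ::= c S' | d S S S' | c c S' | d S' | d A2 S'; A2 ::= c d | d b | c A3; A3 ::= c A3' | S d S A3'; S' ::= b S' | ε; A3' ::= S A3' | d d A3' | ε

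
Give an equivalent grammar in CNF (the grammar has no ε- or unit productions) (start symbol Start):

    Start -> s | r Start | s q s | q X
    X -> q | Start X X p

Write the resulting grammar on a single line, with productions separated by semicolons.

Start -> s | X1 Start | X2 Y1 | X3 X; X -> q | Start Y2; X1 -> r; X2 -> s; X3 -> q; X4 -> p; Y1 -> X3 X2; Y2 -> X Y3; Y3 -> X X4

Introduce a nonterminal for each terminal appearing in a rule of length ≥ 2: X1 → r, X2 → s, X3 → q, X4 → p.
Binarize each right-hand side of length ≥ 3 by chaining fresh nonterminals (Y1, Y2, …): affected rules were Start → X2 X3 X2; X → Start X X X4.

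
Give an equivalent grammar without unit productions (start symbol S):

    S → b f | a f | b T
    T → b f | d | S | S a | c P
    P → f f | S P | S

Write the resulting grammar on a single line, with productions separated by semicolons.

S → b f | a f | b T; T → b f | a f | b T | d | S a | c P; P → b f | a f | b T | f f | S P

Unit pairs: P ⇒* {S}; T ⇒* {S}.
Replace each nonterminal's rules with the union of the non-unit rules of every nonterminal it unit-derives.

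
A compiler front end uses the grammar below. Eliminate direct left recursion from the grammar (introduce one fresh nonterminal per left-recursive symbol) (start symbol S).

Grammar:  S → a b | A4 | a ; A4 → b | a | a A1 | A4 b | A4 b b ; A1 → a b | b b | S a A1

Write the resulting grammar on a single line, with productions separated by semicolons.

S → a b | A4 | a; A4 → b A4' | a A4' | a A1 A4'; A1 → a b | b b | S a A1; A4' → b A4' | b b A4' | ε

Left recursion appears on A4.
For A4: α = {b, b b}, β = {b, a, a A1}. Rewrite as A4 → β A4' and A4' → α A4' | ε.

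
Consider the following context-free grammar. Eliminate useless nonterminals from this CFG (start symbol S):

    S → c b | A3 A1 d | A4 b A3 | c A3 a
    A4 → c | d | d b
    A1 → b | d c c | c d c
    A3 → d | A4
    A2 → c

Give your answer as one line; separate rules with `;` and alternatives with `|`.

Generating nonterminals: {A1, A2, A3, A4, S}.
Reachable from S after that: {A1, A3, A4, S}.
Removed useless symbols: {A2} and every production mentioning them.

S → c b | A3 A1 d | A4 b A3 | c A3 a; A4 → c | d | d b; A1 → b | d c c | c d c; A3 → d | A4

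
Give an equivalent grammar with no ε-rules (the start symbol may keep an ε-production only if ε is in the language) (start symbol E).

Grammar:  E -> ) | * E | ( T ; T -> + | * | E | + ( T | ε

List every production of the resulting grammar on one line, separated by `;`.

The nullable symbols are {T}.
ε ∉ L(G), so no ε-production is kept.
Expand every rule over subsets of its nullable positions: E → ( T gives ( T | (. T → + ( T gives + ( T | + (.

E -> ) | * E | ( T | (; T -> + | * | E | + ( T | + (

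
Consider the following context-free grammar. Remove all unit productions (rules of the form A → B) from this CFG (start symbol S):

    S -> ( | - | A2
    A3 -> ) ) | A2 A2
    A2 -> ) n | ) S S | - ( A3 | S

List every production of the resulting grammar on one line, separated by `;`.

Unit pairs: A2 ⇒* {S}; S ⇒* {A2}.
For each unit pair (A, B), copy every non-unit production of B to A, then drop all unit productions.

S -> ) n | ) S S | - ( A3 | ( | -; A3 -> ) ) | A2 A2; A2 -> ) n | ) S S | - ( A3 | ( | -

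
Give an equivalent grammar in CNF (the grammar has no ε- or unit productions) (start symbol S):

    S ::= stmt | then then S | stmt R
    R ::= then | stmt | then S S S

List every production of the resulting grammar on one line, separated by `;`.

S ::= stmt | X1 Y1 | X2 R; R ::= then | stmt | X1 Y2; X1 ::= then; X2 ::= stmt; Y1 ::= X1 S; Y2 ::= S Y3; Y3 ::= S S

Introduce a nonterminal for each terminal appearing in a rule of length ≥ 2: X1 → then, X2 → stmt.
Binarize each right-hand side of length ≥ 3 by chaining fresh nonterminals (Y1, Y2, …): affected rules were S → X1 X1 S; R → X1 S S S.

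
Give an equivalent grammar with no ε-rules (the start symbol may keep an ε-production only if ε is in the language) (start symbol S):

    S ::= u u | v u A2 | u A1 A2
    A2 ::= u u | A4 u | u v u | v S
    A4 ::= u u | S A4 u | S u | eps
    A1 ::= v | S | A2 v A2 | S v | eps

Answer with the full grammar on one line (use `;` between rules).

Nullable nonterminals: {A1, A4}.
ε ∉ L(G), so no ε-production is kept.
Add the nullable-subset variants: S → u A1 A2 gives u A1 A2 | u A2. A2 → A4 u gives A4 u | u. A4 → S A4 u gives S A4 u | S u.

S ::= u u | v u A2 | u A1 A2 | u A2; A2 ::= u u | A4 u | u | u v u | v S; A4 ::= u u | S A4 u | S u; A1 ::= v | S | A2 v A2 | S v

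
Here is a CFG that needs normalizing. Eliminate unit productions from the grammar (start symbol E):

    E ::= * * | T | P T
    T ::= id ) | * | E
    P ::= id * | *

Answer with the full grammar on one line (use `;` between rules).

E ::= * * | P T | id ) | *; T ::= * * | P T | id ) | *; P ::= id * | *

Unit pairs: E ⇒* {T}; T ⇒* {E}.
For every A with A ⇒* B via unit rules, add B's non-unit alternatives to A; then delete every rule of the form X → Y.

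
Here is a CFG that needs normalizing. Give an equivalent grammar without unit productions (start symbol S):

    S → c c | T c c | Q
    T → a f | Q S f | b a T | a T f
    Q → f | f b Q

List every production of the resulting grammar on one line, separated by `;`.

S → c c | T c c | f | f b Q; T → a f | Q S f | b a T | a T f; Q → f | f b Q

Unit pairs: S ⇒* {Q}.
For each unit pair (A, B), copy every non-unit production of B to A, then drop all unit productions.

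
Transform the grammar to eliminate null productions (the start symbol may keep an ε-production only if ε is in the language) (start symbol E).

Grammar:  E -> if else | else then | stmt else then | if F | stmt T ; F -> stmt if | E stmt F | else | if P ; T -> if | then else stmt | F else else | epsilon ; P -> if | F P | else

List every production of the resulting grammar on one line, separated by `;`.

E -> if else | else then | stmt else then | if F | stmt T | stmt; F -> stmt if | E stmt F | else | if P; T -> if | then else stmt | F else else; P -> if | F P | else

Nullable nonterminals: {T}.
ε ∉ L(G), so no ε-production is kept.
For each production, add variants omitting each subset of nullable occurrences: E → stmt T gives stmt T | stmt.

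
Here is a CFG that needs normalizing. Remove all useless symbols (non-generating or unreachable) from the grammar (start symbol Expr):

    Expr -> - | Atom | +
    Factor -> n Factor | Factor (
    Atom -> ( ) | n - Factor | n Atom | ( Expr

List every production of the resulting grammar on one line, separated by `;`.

Generating nonterminals: {Atom, Expr}.
Reachable from Expr after that: {Atom, Expr}.
Removed useless symbols: {Factor} and every production mentioning them.

Expr -> - | Atom | +; Atom -> ( ) | n Atom | ( Expr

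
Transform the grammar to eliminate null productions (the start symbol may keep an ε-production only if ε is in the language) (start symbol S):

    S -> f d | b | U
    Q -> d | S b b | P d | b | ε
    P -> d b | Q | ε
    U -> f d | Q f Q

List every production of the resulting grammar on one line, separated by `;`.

S -> f d | b | U; Q -> d | S b b | P d | b; P -> d b | Q; U -> f d | Q f Q | Q f | f Q | f

The nullable symbols are {P, Q}.
ε ∉ L(G), so no ε-production is kept.
Expand every rule over subsets of its nullable positions: U → Q f Q gives Q f Q | Q f | f Q | f.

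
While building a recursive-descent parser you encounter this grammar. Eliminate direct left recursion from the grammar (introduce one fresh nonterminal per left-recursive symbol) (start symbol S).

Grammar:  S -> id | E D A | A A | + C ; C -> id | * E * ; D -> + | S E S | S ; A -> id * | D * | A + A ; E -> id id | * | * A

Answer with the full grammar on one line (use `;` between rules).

S -> id | E D A | A A | + C; C -> id | * E *; D -> + | S E S | S; A -> id * A' | D * A'; E -> id id | * | * A; A' -> + A A' | ε

A is directly left-recursive.
For A: α = {+ A}, β = {id *, D *}. Rewrite as A → β A' and A' → α A' | ε.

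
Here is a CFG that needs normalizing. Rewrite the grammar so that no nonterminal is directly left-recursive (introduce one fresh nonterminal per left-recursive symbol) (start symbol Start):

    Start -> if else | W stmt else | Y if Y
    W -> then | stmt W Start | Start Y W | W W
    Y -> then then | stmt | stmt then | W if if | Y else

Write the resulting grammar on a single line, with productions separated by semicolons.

Directly left-recursive nonterminals: W, Y.
For W: α = {W}, β = {then, stmt W Start, Start Y W}. Rewrite as W → β W1 and W1 → α W1 | ε.
For Y: α = {else}, β = {then then, stmt, stmt then, W if if}. Rewrite as Y → β Y1 and Y1 → α Y1 | ε.

Start -> if else | W stmt else | Y if Y; W -> then W1 | stmt W Start W1 | Start Y W W1; Y -> then then Y1 | stmt Y1 | stmt then Y1 | W if if Y1; W1 -> W W1 | ε; Y1 -> else Y1 | ε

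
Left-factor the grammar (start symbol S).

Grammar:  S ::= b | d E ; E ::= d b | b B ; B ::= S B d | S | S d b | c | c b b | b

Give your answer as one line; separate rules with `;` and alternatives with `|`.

B has alternatives sharing prefix 'S': factor to B → S B' with B' → B d | ε | d b.
B has alternatives sharing prefix 'c': factor to B → c B'' with B'' → ε | b b.

S ::= b | d E; E ::= d b | b B; B ::= b | S B' | c B''; B' ::= B d | eps | d b; B'' ::= eps | b b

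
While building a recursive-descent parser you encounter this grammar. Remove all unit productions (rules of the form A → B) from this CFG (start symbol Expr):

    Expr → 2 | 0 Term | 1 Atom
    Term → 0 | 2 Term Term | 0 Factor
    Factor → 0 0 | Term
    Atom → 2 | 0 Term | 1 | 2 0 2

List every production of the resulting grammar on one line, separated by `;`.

Unit pairs: Factor ⇒* {Term}.
For every A with A ⇒* B via unit rules, add B's non-unit alternatives to A; then delete every rule of the form X → Y.

Expr → 2 | 0 Term | 1 Atom; Term → 0 | 2 Term Term | 0 Factor; Factor → 0 | 2 Term Term | 0 Factor | 0 0; Atom → 2 | 0 Term | 1 | 2 0 2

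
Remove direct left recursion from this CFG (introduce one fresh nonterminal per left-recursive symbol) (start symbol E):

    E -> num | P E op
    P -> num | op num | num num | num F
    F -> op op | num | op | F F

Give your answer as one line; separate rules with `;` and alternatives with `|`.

F is directly left-recursive.
For F: α = {F}, β = {op op, num, op}. Rewrite as F → β F' and F' → α F' | ε.

E -> num | P E op; P -> num | op num | num num | num F; F -> op op F' | num F' | op F'; F' -> F F' | ε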